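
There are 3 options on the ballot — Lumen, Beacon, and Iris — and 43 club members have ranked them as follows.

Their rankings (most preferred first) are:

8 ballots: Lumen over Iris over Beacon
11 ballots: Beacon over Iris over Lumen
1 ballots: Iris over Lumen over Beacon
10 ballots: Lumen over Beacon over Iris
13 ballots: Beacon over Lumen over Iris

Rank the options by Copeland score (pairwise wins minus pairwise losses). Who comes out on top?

Beacon

Pairwise results:
  Lumen vs Beacon: Beacon wins 24–19.
  Lumen vs Iris: Lumen wins 31–12.
  Beacon vs Iris: Beacon wins 34–9.
Copeland scores (wins − losses):
  Lumen: 1 − 1 = 0
  Beacon: 2 − 0 = 2
  Iris: 0 − 2 = -2
Beacon has the best Copeland score.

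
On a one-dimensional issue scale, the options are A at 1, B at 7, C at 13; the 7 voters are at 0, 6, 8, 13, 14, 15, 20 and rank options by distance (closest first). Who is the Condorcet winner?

With single-peaked preferences on a line, the Condorcet winner is the candidate closest to the median voter.
The median voter (position 13) is closest to C at 13.
Check: C vs B — voters closer to C: 4 of 7.

C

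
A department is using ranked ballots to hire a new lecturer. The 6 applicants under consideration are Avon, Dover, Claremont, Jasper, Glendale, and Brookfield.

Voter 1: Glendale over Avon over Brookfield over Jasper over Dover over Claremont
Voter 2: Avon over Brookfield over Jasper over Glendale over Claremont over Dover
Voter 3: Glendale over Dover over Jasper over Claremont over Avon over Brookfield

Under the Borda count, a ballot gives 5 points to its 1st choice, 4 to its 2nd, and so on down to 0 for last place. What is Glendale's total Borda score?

Borda scores:
  Avon: 4 + 5 + 1 = 10
  Dover: 1 + 0 + 4 = 5
  Claremont: 0 + 1 + 2 = 3
  Jasper: 2 + 3 + 3 = 8
  Glendale: 5 + 2 + 5 = 12
  Brookfield: 3 + 4 + 0 = 7

12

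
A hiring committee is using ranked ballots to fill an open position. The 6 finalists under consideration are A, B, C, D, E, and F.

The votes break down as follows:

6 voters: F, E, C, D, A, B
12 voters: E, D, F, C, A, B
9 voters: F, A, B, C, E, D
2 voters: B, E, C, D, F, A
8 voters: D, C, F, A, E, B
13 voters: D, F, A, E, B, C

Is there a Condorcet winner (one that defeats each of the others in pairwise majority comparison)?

Head-to-head results (50 voters total):
A vs B: A wins 48–2.
A vs C: C wins 28–22.
A vs D: D wins 41–9.
A vs E: A wins 30–20.
A vs F: F wins 50–0.
B vs C: C wins 26–24.
B vs D: D wins 39–11.
B vs E: E wins 39–11.
B vs F: F wins 48–2.
C vs D: D wins 33–17.
C vs E: E wins 33–17.
C vs F: F wins 40–10.
D vs E: E wins 29–21.
D vs F: D wins 35–15.
E vs F: F wins 36–14.
No candidate beats all others: A beats E beats C beats A, a majority cycle.

No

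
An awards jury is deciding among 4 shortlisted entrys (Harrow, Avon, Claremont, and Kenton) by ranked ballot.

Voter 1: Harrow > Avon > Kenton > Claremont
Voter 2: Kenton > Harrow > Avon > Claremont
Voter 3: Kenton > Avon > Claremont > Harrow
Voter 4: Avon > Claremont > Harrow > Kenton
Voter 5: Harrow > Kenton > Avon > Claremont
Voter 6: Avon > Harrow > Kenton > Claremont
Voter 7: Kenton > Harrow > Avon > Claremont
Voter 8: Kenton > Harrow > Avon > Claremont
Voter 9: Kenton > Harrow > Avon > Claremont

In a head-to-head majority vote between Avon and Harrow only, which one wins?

Ballots ranking Avon above Harrow: 3.
Ballots ranking Harrow above Avon: 6.
Harrow wins the head-to-head, 6–3.

Harrow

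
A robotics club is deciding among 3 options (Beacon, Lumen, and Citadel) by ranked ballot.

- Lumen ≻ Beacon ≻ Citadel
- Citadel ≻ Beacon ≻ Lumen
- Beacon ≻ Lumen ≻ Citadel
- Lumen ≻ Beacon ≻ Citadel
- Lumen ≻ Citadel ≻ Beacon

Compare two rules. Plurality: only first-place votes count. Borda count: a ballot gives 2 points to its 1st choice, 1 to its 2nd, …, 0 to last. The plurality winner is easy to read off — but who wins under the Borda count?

Lumen

Plurality first-place counts: Beacon 1, Lumen 3, Citadel 1 → Lumen.
Borda totals: Beacon 5, Lumen 7, Citadel 3 → Lumen.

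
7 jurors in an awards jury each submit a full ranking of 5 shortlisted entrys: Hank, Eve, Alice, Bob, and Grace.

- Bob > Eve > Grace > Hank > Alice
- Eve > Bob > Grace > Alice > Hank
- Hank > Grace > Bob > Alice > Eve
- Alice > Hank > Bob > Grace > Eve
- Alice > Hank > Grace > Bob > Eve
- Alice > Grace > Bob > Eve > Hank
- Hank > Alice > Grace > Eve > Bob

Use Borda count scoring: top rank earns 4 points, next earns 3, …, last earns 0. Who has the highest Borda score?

Alice

Borda scores:
  Hank: 1 + 0 + 4 + 3 + 3 + 0 + 4 = 15
  Eve: 3 + 4 + 0 + 0 + 0 + 1 + 1 = 9
  Alice: 0 + 1 + 1 + 4 + 4 + 4 + 3 = 17
  Bob: 4 + 3 + 2 + 2 + 1 + 2 + 0 = 14
  Grace: 2 + 2 + 3 + 1 + 2 + 3 + 2 = 15
Alice has the highest total.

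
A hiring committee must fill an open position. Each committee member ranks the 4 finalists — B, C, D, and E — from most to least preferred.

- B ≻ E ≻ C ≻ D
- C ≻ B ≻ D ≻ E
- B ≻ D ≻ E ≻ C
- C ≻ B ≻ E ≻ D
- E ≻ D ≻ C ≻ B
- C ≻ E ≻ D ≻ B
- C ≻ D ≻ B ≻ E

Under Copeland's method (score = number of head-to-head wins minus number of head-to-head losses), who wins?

C

Pairwise results:
  B vs C: C wins 5–2.
  B vs D: B wins 4–3.
  B vs E: B wins 5–2.
  C vs D: C wins 5–2.
  C vs E: C wins 4–3.
  D vs E: E wins 4–3.
Copeland scores (wins − losses):
  B: 2 − 1 = 1
  C: 3 − 0 = 3
  D: 0 − 3 = -3
  E: 1 − 2 = -1
C has the best Copeland score.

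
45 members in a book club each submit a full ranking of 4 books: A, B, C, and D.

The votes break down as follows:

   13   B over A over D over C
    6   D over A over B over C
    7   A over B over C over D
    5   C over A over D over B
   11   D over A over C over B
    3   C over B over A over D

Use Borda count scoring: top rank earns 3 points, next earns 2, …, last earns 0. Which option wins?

Borda scores:
  A: 13·2 + 6·2 + 7·3 + 5·2 + 11·2 + 3·1 = 94
  B: 13·3 + 6·1 + 7·2 + 5·0 + 11·0 + 3·2 = 65
  C: 13·0 + 6·0 + 7·1 + 5·3 + 11·1 + 3·3 = 42
  D: 13·1 + 6·3 + 7·0 + 5·1 + 11·3 + 3·0 = 69
A has the highest total.

A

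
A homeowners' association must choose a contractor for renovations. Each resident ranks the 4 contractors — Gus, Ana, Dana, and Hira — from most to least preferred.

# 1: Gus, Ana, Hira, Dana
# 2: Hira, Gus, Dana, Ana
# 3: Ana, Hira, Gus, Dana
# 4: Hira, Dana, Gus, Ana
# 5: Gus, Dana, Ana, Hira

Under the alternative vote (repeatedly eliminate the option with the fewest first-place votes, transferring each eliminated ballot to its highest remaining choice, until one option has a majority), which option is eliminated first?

Dana

Round 1: Gus 2, Hira 2, Ana 1, Dana 0. Dana has the fewest and is eliminated.
Round 2: Gus 2, Hira 2, Ana 1. Ana has the fewest and is eliminated.
Round 3: Hira 3, Gus 2. Hira has a majority.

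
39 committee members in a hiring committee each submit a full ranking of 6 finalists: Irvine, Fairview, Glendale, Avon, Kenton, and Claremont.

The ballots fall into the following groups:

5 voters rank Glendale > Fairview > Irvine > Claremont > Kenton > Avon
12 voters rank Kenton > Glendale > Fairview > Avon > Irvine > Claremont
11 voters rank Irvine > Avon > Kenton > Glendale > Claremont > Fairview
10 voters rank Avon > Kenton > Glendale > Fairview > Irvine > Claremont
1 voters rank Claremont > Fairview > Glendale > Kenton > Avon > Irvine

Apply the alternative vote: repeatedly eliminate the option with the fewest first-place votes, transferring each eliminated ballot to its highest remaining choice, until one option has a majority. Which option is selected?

Kenton

Round 1: Kenton 12, Irvine 11, Avon 10, Glendale 5, Claremont 1, Fairview 0. Fairview has the fewest and is eliminated.
Round 2: Kenton 12, Irvine 11, Avon 10, Glendale 5, Claremont 1. Claremont has the fewest and is eliminated.
Round 3: Kenton 12, Irvine 11, Avon 10, Glendale 6. Glendale has the fewest and is eliminated.
Round 4: Irvine 16, Kenton 13, Avon 10. Avon has the fewest and is eliminated.
Round 5: Kenton 23, Irvine 16. Kenton has a majority.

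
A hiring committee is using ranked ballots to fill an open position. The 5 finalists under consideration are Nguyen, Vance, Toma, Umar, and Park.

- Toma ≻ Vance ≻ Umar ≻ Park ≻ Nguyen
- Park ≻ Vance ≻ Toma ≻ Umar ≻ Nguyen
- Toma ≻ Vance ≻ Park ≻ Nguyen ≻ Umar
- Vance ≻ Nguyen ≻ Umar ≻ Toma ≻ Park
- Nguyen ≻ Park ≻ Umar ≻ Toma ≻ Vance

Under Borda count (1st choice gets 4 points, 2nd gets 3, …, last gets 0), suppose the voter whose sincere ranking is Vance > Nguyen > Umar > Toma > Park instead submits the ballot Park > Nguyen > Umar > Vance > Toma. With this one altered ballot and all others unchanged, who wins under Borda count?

Park

Borda totals with the altered ballot: Nguyen 8, Vance 10, Toma 11, Umar 7, Park 14.
The switch changes the winner from Vance to Park.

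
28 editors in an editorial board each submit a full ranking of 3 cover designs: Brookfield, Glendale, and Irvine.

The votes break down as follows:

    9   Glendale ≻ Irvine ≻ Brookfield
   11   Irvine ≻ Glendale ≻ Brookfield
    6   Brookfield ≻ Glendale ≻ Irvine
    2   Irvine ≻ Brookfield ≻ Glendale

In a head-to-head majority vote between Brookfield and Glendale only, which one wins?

Glendale

Ballots ranking Brookfield above Glendale: 6+2 = 8.
Ballots ranking Glendale above Brookfield: 9+11 = 20.
Glendale wins the head-to-head, 20–8.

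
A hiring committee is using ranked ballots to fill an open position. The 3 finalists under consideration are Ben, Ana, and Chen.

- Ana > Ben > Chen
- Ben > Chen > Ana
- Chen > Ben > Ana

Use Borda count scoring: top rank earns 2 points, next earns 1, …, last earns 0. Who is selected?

Ben

Borda scores:
  Ben: 1 + 2 + 1 = 4
  Ana: 2 + 0 + 0 = 2
  Chen: 0 + 1 + 2 = 3
Ben has the highest total.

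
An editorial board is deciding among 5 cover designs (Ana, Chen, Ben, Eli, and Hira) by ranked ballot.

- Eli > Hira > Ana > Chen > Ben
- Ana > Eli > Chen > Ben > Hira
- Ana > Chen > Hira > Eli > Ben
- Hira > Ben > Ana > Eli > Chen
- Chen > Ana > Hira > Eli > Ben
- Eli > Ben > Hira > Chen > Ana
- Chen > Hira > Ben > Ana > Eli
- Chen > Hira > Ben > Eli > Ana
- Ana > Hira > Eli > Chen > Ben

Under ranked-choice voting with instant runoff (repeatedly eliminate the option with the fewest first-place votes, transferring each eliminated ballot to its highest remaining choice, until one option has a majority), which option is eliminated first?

Round 1: Ana 3, Chen 3, Eli 2, Hira 1, Ben 0. Ben has the fewest and is eliminated.
Round 2: Ana 3, Chen 3, Eli 2, Hira 1. Hira has the fewest and is eliminated.
Round 3: Ana 4, Chen 3, Eli 2. Eli has the fewest and is eliminated.
Round 4: Ana 5, Chen 4. Ana has a majority.

Ben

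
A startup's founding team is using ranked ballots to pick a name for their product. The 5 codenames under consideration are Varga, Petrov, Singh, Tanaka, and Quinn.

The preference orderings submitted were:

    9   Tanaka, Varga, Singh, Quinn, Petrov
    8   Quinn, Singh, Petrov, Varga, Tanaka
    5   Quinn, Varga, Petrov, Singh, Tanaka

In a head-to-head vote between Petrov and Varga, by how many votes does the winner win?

Ballots ranking Petrov above Varga: 8.
Ballots ranking Varga above Petrov: 9+5 = 14.
Varga wins 14–8, a margin of 6.

6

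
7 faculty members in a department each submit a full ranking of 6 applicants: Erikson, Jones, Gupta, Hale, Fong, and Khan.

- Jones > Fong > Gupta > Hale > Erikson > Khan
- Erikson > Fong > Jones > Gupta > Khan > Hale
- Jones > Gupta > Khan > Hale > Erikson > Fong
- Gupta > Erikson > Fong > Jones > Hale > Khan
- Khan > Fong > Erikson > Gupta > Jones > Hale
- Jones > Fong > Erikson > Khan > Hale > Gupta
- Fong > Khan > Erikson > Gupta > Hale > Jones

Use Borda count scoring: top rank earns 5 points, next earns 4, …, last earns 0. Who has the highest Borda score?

Fong

Borda scores:
  Erikson: 1 + 5 + 1 + 4 + 3 + 3 + 3 = 20
  Jones: 5 + 3 + 5 + 2 + 1 + 5 + 0 = 21
  Gupta: 3 + 2 + 4 + 5 + 2 + 0 + 2 = 18
  Hale: 2 + 0 + 2 + 1 + 0 + 1 + 1 = 7
  Fong: 4 + 4 + 0 + 3 + 4 + 4 + 5 = 24
  Khan: 0 + 1 + 3 + 0 + 5 + 2 + 4 = 15
Fong has the highest total.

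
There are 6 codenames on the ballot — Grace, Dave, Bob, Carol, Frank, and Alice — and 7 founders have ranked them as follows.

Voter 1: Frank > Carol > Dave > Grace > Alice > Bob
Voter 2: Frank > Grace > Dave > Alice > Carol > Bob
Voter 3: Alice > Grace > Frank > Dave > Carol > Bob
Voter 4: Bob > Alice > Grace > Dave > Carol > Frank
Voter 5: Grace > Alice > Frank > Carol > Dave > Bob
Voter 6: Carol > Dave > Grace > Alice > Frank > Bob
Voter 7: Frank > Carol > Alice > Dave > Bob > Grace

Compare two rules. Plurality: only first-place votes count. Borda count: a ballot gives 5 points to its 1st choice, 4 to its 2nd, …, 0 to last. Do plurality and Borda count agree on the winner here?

Yes

Plurality first-place counts: Grace 1, Dave 0, Bob 1, Carol 1, Frank 3, Alice 1 → Frank.
Borda totals: Grace 21, Dave 17, Bob 6, Carol 18, Frank 22, Alice 21 → Frank.
The two rules agree on Frank.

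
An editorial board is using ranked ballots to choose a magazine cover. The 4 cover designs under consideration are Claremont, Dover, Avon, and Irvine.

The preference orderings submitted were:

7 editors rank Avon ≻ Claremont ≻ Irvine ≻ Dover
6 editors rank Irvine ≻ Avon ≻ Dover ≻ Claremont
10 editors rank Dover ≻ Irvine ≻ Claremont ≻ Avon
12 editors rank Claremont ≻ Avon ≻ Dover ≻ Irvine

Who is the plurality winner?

Claremont

First-place vote totals:
  Claremont: 12
  Dover: 10
  Avon: 7
  Irvine: 6
Claremont has the most first-place votes.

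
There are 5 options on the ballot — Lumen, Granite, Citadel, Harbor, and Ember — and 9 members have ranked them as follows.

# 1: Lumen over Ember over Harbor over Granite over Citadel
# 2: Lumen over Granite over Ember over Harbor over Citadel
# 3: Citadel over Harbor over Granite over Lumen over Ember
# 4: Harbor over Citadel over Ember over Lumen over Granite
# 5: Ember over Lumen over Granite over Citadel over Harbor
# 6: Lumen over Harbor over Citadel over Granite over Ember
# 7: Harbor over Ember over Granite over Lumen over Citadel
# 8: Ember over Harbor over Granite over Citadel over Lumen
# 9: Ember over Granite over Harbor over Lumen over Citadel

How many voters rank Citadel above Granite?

Ballots ranking Citadel above Granite: 3.
Ballots ranking Granite above Citadel: 6.
So 3 of 9 voters prefer Citadel to Granite.

3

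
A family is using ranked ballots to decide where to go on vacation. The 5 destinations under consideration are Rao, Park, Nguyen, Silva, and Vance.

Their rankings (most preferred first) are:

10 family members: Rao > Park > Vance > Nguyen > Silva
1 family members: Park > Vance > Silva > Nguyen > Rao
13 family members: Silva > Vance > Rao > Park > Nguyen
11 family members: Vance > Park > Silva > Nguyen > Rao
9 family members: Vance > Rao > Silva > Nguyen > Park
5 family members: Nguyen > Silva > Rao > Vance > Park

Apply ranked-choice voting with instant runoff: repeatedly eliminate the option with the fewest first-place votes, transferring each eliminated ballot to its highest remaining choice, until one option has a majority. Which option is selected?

Vance

Round 1: Vance 20, Silva 13, Rao 10, Nguyen 5, Park 1. Park has the fewest and is eliminated.
Round 2: Vance 21, Silva 13, Rao 10, Nguyen 5. Nguyen has the fewest and is eliminated.
Round 3: Vance 21, Silva 18, Rao 10. Rao has the fewest and is eliminated.
Round 4: Vance 31, Silva 18. Vance has a majority.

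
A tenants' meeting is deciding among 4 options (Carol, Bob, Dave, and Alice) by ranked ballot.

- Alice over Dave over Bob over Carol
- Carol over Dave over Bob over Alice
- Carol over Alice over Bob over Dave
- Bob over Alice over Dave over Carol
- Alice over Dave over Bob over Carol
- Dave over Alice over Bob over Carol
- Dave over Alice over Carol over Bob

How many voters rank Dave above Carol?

5

Ballots ranking Dave above Carol: 5.
Ballots ranking Carol above Dave: 2.
So 5 of 7 voters prefer Dave to Carol.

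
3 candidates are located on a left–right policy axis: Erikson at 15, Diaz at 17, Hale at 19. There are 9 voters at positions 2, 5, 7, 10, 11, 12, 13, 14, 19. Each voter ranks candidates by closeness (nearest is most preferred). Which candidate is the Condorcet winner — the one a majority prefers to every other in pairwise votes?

With single-peaked preferences on a line, the Condorcet winner is the candidate closest to the median voter.
The median voter (position 11) is closest to Erikson at 15.
Check: Erikson vs Hale — voters closer to Erikson: 8 of 9.

Erikson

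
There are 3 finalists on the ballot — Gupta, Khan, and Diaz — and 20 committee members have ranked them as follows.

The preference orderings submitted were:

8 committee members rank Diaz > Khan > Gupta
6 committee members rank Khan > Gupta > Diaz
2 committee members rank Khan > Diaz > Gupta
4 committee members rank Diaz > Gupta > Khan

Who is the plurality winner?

Diaz

First-place vote totals:
  Gupta: 0
  Khan: 8
  Diaz: 12
Diaz has the most first-place votes.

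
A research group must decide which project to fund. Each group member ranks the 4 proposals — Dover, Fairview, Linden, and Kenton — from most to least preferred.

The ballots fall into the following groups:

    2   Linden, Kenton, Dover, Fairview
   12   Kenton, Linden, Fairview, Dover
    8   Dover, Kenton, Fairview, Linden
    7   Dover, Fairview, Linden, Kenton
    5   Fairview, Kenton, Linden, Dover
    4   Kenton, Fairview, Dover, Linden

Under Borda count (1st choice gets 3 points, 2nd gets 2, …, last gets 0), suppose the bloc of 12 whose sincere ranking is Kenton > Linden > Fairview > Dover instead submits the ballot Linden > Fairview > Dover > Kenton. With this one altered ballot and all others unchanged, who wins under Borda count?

Fairview

Borda totals with the altered ballot: Dover 63, Fairview 69, Linden 54, Kenton 42.
The switch changes the winner from Kenton to Fairview.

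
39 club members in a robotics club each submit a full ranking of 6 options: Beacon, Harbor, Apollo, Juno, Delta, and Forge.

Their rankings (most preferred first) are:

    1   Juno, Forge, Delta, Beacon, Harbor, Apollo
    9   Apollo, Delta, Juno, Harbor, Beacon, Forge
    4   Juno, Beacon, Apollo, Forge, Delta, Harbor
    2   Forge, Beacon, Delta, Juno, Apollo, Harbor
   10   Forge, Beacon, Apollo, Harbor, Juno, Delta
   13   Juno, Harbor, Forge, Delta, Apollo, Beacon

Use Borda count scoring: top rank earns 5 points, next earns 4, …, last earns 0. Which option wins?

Borda scores:
  Beacon: 2 + 9·1 + 4·4 + 2·4 + 10·4 + 13·0 = 75
  Harbor: 1 + 9·2 + 4·0 + 2·0 + 10·2 + 13·4 = 91
  Apollo: 0 + 9·5 + 4·3 + 2·1 + 10·3 + 13·1 = 102
  Juno: 5 + 9·3 + 4·5 + 2·2 + 10·1 + 13·5 = 131
  Delta: 3 + 9·4 + 4·1 + 2·3 + 10·0 + 13·2 = 75
  Forge: 4 + 9·0 + 4·2 + 2·5 + 10·5 + 13·3 = 111
Juno has the highest total.

Juno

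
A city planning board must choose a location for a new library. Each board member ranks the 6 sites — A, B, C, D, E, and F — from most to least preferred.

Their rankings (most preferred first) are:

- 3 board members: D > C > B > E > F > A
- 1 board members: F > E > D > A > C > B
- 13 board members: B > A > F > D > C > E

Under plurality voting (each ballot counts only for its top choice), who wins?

B

First-place vote totals:
  A: 0
  B: 13
  C: 0
  D: 3
  E: 0
  F: 1
B has the most first-place votes.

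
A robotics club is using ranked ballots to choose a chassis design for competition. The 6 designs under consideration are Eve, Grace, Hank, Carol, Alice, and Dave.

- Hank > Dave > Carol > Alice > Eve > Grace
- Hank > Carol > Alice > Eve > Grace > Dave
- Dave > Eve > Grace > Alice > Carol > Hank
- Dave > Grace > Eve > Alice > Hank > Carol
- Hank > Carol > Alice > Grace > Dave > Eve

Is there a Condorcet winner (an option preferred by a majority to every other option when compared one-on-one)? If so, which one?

Hank

Head-to-head results (5 voters total):
Eve vs Grace: Eve wins 3–2.
Eve vs Hank: Hank wins 3–2.
Eve vs Carol: Carol wins 3–2.
Eve vs Alice: Alice wins 3–2.
Eve vs Dave: Dave wins 4–1.
Grace vs Hank: Hank wins 3–2.
Grace vs Carol: Carol wins 3–2.
Grace vs Alice: Alice wins 3–2.
Grace vs Dave: Dave wins 3–2.
Hank vs Carol: Hank wins 4–1.
Hank vs Alice: Hank wins 3–2.
Hank vs Dave: Hank wins 3–2.
Carol vs Alice: Carol wins 3–2.
Carol vs Dave: Dave wins 3–2.
Alice vs Dave: Dave wins 3–2.
Hank beats each rival — Eve (3–2), Grace (3–2), Carol (4–1), Alice (3–2), Dave (3–2) — so Hank is the Condorcet winner.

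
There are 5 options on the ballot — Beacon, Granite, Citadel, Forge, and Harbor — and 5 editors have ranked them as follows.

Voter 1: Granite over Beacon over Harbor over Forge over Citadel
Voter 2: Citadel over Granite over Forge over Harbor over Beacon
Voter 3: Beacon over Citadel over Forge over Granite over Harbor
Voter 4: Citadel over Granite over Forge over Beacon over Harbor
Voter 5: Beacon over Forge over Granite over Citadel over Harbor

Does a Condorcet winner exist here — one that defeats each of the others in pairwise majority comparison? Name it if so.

None — there is no Condorcet winner

Head-to-head results (5 voters total):
Beacon vs Granite: Granite wins 3–2.
Beacon vs Citadel: Beacon wins 3–2.
Beacon vs Forge: Beacon wins 3–2.
Beacon vs Harbor: Beacon wins 4–1.
Granite vs Citadel: Citadel wins 3–2.
Granite vs Forge: Granite wins 3–2.
Granite vs Harbor: Granite wins 5–0.
Citadel vs Forge: Citadel wins 3–2.
Citadel vs Harbor: Citadel wins 4–1.
Forge vs Harbor: Forge wins 4–1.
No candidate beats all others: Beacon beats Citadel beats Granite beats Beacon, a majority cycle.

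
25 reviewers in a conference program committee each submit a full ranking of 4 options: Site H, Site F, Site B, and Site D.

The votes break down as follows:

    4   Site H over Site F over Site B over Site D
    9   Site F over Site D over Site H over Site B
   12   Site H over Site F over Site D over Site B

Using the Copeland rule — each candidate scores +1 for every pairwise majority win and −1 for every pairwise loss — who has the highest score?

Pairwise results:
  Site H vs Site F: Site H wins 16–9.
  Site H vs Site B: Site H wins 25–0.
  Site H vs Site D: Site H wins 16–9.
  Site F vs Site B: Site F wins 25–0.
  Site F vs Site D: Site F wins 25–0.
  Site B vs Site D: Site D wins 21–4.
Copeland scores (wins − losses):
  Site H: 3 − 0 = 3
  Site F: 2 − 1 = 1
  Site B: 0 − 3 = -3
  Site D: 1 − 2 = -1
Site H has the best Copeland score.

Site H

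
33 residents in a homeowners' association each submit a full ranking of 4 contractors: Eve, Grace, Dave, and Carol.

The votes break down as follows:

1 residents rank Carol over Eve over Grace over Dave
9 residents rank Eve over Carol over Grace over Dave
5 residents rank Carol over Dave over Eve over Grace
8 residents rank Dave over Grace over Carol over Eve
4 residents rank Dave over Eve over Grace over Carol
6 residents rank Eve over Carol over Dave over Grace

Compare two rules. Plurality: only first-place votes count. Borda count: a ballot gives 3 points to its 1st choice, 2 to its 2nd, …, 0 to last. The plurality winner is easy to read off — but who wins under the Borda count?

Eve

Plurality first-place counts: Eve 15, Grace 0, Dave 12, Carol 6 → Eve.
Borda totals: Eve 60, Grace 30, Dave 52, Carol 56 → Eve.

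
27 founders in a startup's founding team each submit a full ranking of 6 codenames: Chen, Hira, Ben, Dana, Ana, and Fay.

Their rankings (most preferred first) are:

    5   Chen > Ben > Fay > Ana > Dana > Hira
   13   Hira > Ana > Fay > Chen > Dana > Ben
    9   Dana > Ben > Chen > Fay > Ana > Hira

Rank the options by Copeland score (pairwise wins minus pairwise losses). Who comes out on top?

Chen

Pairwise results:
  Chen vs Hira: Chen wins 14–13.
  Chen vs Ben: Chen wins 18–9.
  Chen vs Dana: Chen wins 18–9.
  Chen vs Ana: Chen wins 14–13.
  Chen vs Fay: Chen wins 14–13.
  Hira vs Ben: Ben wins 14–13.
  Hira vs Dana: Dana wins 14–13.
  Hira vs Ana: Ana wins 14–13.
  Hira vs Fay: Fay wins 14–13.
  Ben vs Dana: Dana wins 22–5.
  Ben vs Ana: Ben wins 14–13.
  Ben vs Fay: Ben wins 14–13.
  Dana vs Ana: Ana wins 18–9.
  Dana vs Fay: Fay wins 18–9.
  Ana vs Fay: Fay wins 14–13.
Copeland scores (wins − losses):
  Chen: 5 − 0 = 5
  Hira: 0 − 5 = -5
  Ben: 3 − 2 = 1
  Dana: 2 − 3 = -1
  Ana: 2 − 3 = -1
  Fay: 3 − 2 = 1
Chen has the best Copeland score.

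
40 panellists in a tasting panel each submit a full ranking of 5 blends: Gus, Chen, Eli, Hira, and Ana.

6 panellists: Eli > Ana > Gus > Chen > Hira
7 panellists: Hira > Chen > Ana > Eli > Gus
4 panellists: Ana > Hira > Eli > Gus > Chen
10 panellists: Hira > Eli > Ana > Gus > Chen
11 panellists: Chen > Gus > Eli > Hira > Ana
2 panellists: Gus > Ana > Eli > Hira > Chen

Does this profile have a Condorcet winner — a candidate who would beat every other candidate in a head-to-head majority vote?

Head-to-head results (40 voters total):
Gus vs Chen: Gus wins 22–18.
Gus vs Eli: Eli wins 27–13.
Gus vs Hira: Hira wins 21–19.
Gus vs Ana: Ana wins 27–13.
Chen vs Eli: Eli wins 22–18.
Chen vs Hira: Hira wins 23–17.
Chen vs Ana: Ana wins 22–18.
Eli vs Hira: Hira wins 21–19.
Eli vs Ana: Eli wins 27–13.
Hira vs Ana: Hira wins 28–12.
Hira beats each rival — Gus (21–19), Chen (23–17), Eli (21–19), Ana (28–12) — so Hira is the Condorcet winner.

Yes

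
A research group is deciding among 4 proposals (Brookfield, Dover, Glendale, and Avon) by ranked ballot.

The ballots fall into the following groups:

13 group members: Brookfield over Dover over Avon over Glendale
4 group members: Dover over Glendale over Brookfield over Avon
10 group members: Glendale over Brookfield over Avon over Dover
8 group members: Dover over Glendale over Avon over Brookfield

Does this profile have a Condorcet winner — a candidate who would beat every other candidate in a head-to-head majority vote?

Head-to-head results (35 voters total):
Brookfield vs Dover: Brookfield wins 23–12.
Brookfield vs Glendale: Glendale wins 22–13.
Brookfield vs Avon: Brookfield wins 27–8.
Dover vs Glendale: Dover wins 25–10.
Dover vs Avon: Dover wins 25–10.
Glendale vs Avon: Glendale wins 22–13.
No candidate beats all others: Brookfield beats Dover beats Glendale beats Brookfield, a majority cycle.

No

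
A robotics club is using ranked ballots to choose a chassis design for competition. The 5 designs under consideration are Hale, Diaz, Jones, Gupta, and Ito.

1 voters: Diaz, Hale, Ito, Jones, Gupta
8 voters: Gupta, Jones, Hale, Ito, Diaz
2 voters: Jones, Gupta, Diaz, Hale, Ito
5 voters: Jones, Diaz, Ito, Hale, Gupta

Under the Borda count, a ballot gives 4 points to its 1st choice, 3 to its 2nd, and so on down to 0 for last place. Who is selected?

Jones

Borda scores:
  Hale: 3 + 8·2 + 2·1 + 5·1 = 26
  Diaz: 4 + 8·0 + 2·2 + 5·3 = 23
  Jones: 1 + 8·3 + 2·4 + 5·4 = 53
  Gupta: 0 + 8·4 + 2·3 + 5·0 = 38
  Ito: 2 + 8·1 + 2·0 + 5·2 = 20
Jones has the highest total.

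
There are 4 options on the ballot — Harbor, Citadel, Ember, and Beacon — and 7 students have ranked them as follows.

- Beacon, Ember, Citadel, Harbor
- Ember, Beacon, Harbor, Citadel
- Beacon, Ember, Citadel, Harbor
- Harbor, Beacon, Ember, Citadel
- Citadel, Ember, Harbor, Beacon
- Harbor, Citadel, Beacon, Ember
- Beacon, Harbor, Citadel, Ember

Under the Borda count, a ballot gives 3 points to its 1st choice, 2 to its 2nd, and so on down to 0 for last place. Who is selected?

Borda scores:
  Harbor: 0 + 1 + 0 + 3 + 1 + 3 + 2 = 10
  Citadel: 1 + 0 + 1 + 0 + 3 + 2 + 1 = 8
  Ember: 2 + 3 + 2 + 1 + 2 + 0 + 0 = 10
  Beacon: 3 + 2 + 3 + 2 + 0 + 1 + 3 = 14
Beacon has the highest total.

Beacon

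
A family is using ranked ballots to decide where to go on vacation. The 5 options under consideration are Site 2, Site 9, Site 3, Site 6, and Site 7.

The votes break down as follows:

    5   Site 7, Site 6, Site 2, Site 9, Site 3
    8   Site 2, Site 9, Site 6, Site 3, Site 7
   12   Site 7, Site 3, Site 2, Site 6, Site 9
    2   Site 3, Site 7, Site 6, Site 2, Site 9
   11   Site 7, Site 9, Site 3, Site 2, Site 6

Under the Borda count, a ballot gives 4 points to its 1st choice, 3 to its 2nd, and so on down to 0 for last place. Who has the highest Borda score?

Site 7

Borda scores:
  Site 2: 5·2 + 8·4 + 12·2 + 2·1 + 11·1 = 79
  Site 9: 5·1 + 8·3 + 12·0 + 2·0 + 11·3 = 62
  Site 3: 5·0 + 8·1 + 12·3 + 2·4 + 11·2 = 74
  Site 6: 5·3 + 8·2 + 12·1 + 2·2 + 11·0 = 47
  Site 7: 5·4 + 8·0 + 12·4 + 2·3 + 11·4 = 118
Site 7 has the highest total.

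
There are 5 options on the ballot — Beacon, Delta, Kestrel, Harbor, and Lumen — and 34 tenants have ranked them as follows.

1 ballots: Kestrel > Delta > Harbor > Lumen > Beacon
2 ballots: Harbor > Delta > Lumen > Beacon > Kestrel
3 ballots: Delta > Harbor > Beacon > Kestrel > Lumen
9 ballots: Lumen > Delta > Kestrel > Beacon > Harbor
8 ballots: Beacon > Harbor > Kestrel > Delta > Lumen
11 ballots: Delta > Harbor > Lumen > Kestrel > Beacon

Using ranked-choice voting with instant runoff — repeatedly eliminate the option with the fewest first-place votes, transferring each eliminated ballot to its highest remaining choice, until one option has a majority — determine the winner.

Round 1: Delta 14, Lumen 9, Beacon 8, Harbor 2, Kestrel 1. Kestrel has the fewest and is eliminated.
Round 2: Delta 15, Lumen 9, Beacon 8, Harbor 2. Harbor has the fewest and is eliminated.
Round 3: Delta 17, Lumen 9, Beacon 8. Beacon has the fewest and is eliminated.
Round 4: Delta 25, Lumen 9. Delta has a majority.

Delta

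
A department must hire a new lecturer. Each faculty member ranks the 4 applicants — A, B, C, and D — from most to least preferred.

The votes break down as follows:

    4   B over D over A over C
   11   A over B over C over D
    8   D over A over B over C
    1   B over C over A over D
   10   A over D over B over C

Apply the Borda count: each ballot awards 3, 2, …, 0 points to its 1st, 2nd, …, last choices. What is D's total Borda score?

52

Borda scores:
  A: 4·1 + 11·3 + 8·2 + 1 + 10·3 = 84
  B: 4·3 + 11·2 + 8·1 + 3 + 10·1 = 55
  C: 4·0 + 11·1 + 8·0 + 2 + 10·0 = 13
  D: 4·2 + 11·0 + 8·3 + 0 + 10·2 = 52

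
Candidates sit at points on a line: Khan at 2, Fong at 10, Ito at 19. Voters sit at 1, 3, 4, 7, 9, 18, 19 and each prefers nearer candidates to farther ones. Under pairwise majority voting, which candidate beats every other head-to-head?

Fong

With single-peaked preferences on a line, the Condorcet winner is the candidate closest to the median voter.
The median voter (position 7) is closest to Fong at 10.
Check: Fong vs Khan — voters closer to Fong: 4 of 7.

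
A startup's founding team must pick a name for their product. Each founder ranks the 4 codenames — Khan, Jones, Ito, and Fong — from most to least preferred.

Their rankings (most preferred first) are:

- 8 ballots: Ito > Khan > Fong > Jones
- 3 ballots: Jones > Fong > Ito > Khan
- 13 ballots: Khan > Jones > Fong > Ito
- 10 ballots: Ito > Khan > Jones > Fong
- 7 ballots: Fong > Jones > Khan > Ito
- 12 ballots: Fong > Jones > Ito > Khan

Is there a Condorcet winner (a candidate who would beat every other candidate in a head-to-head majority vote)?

Head-to-head results (53 voters total):
Khan vs Jones: Khan wins 31–22.
Khan vs Ito: Ito wins 33–20.
Khan vs Fong: Khan wins 31–22.
Jones vs Ito: Jones wins 35–18.
Jones vs Fong: Fong wins 27–26.
Ito vs Fong: Fong wins 35–18.
No candidate beats all others: Khan beats Jones beats Ito beats Khan, a majority cycle.

No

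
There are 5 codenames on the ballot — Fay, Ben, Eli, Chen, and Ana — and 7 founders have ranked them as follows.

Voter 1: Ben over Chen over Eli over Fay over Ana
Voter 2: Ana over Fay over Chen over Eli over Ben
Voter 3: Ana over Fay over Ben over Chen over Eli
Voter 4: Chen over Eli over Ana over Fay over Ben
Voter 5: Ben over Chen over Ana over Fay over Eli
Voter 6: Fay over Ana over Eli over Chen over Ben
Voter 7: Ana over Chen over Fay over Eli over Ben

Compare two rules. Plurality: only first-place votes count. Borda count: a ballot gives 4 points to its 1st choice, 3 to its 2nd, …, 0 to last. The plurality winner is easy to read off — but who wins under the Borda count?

Ana

Plurality first-place counts: Fay 1, Ben 2, Eli 0, Chen 1, Ana 3 → Ana.
Borda totals: Fay 15, Ben 10, Eli 9, Chen 17, Ana 19 → Ana.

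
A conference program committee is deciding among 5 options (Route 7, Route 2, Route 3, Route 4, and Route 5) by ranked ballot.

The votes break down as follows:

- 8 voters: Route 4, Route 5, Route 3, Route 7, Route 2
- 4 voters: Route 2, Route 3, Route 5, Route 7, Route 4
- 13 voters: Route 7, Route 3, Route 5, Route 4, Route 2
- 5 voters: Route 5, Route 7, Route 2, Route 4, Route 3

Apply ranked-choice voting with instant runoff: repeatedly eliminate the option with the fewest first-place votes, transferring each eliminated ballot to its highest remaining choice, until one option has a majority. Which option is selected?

Route 5

Round 1: Route 7 13, Route 4 8, Route 5 5, Route 2 4, Route 3 0. Route 3 has the fewest and is eliminated.
Round 2: Route 7 13, Route 4 8, Route 5 5, Route 2 4. Route 2 has the fewest and is eliminated.
Round 3: Route 7 13, Route 5 9, Route 4 8. Route 4 has the fewest and is eliminated.
Round 4: Route 5 17, Route 7 13. Route 5 has a majority.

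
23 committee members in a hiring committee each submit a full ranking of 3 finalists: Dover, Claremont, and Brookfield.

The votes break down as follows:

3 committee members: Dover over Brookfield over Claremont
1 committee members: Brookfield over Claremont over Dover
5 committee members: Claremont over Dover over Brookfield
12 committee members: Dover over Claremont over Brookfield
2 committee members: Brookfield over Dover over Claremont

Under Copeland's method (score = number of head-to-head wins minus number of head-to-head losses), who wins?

Pairwise results:
  Dover vs Claremont: Dover wins 17–6.
  Dover vs Brookfield: Dover wins 20–3.
  Claremont vs Brookfield: Claremont wins 17–6.
Copeland scores (wins − losses):
  Dover: 2 − 0 = 2
  Claremont: 1 − 1 = 0
  Brookfield: 0 − 2 = -2
Dover has the best Copeland score.

Dover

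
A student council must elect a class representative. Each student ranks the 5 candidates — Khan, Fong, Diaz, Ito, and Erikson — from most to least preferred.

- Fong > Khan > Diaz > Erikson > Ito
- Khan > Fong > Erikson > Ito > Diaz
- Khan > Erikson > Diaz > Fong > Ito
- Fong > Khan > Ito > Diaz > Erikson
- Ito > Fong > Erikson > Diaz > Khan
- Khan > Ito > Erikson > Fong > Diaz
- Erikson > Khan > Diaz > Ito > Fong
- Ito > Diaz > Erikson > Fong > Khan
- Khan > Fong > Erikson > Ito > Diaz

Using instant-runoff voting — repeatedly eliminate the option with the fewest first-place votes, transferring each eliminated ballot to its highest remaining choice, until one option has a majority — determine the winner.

Khan

Round 1: Khan 4, Fong 2, Ito 2, Erikson 1, Diaz 0. Diaz has the fewest and is eliminated.
Round 2: Khan 4, Fong 2, Ito 2, Erikson 1. Erikson has the fewest and is eliminated.
Round 3: Khan 5, Fong 2, Ito 2. Khan has a majority.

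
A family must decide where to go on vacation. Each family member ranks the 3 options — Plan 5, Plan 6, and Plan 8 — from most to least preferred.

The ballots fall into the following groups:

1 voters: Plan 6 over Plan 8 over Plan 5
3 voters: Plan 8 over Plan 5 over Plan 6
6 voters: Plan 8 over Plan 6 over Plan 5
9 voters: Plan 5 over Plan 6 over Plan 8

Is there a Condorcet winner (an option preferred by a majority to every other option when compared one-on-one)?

Head-to-head results (19 voters total):
Plan 5 vs Plan 6: Plan 5 wins 12–7.
Plan 5 vs Plan 8: Plan 8 wins 10–9.
Plan 6 vs Plan 8: Plan 6 wins 10–9.
No candidate beats all others: Plan 5 beats Plan 6 beats Plan 8 beats Plan 5, a majority cycle.

No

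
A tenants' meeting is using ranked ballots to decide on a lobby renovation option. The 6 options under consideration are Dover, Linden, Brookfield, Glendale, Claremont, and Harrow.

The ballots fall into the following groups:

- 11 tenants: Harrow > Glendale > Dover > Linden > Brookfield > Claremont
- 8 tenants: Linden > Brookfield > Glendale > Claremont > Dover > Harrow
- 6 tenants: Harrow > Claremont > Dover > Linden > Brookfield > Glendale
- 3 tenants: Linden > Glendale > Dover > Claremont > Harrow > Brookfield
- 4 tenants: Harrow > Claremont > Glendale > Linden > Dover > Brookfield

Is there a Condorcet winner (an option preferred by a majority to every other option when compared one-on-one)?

Yes

Head-to-head results (32 voters total):
Dover vs Linden: Dover wins 17–15.
Dover vs Brookfield: Dover wins 24–8.
Dover vs Glendale: Glendale wins 26–6.
Dover vs Claremont: Claremont wins 18–14.
Dover vs Harrow: Harrow wins 21–11.
Linden vs Brookfield: Linden wins 32–0.
Linden vs Glendale: Linden wins 17–15.
Linden vs Claremont: Linden wins 22–10.
Linden vs Harrow: Harrow wins 21–11.
Brookfield vs Glendale: Glendale wins 18–14.
Brookfield vs Claremont: Brookfield wins 19–13.
Brookfield vs Harrow: Harrow wins 24–8.
Glendale vs Claremont: Glendale wins 22–10.
Glendale vs Harrow: Harrow wins 21–11.
Claremont vs Harrow: Harrow wins 21–11.
Harrow beats each rival — Dover (21–11), Linden (21–11), Brookfield (24–8), Glendale (21–11), Claremont (21–11) — so Harrow is the Condorcet winner.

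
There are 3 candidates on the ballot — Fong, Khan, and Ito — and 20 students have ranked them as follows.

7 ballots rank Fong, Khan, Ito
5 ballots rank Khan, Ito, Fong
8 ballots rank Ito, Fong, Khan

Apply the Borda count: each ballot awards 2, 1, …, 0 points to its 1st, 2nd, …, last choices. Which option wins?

Fong

Borda scores:
  Fong: 7·2 + 5·0 + 8·1 = 22
  Khan: 7·1 + 5·2 + 8·0 = 17
  Ito: 7·0 + 5·1 + 8·2 = 21
Fong has the highest total.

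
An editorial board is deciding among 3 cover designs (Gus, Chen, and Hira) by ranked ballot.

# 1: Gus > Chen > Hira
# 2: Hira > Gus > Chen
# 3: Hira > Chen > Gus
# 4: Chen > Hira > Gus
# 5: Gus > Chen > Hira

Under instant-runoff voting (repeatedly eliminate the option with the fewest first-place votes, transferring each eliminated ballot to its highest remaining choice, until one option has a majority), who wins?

Hira

Round 1: Gus 2, Hira 2, Chen 1. Chen has the fewest and is eliminated.
Round 2: Hira 3, Gus 2. Hira has a majority.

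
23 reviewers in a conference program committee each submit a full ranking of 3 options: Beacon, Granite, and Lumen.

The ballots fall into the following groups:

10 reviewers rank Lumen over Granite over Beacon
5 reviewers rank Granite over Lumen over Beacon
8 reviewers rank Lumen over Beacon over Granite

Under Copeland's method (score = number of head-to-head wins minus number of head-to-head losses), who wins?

Lumen

Pairwise results:
  Beacon vs Granite: Granite wins 15–8.
  Beacon vs Lumen: Lumen wins 23–0.
  Granite vs Lumen: Lumen wins 18–5.
Copeland scores (wins − losses):
  Beacon: 0 − 2 = -2
  Granite: 1 − 1 = 0
  Lumen: 2 − 0 = 2
Lumen has the best Copeland score.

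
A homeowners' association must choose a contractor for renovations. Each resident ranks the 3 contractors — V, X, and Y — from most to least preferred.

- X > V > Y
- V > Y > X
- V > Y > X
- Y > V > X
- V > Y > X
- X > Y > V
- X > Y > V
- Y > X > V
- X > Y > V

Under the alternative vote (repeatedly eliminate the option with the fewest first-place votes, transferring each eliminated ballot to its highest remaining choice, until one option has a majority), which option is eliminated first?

Round 1: X 4, V 3, Y 2. Y has the fewest and is eliminated.
Round 2: X 5, V 4. X has a majority.

Y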